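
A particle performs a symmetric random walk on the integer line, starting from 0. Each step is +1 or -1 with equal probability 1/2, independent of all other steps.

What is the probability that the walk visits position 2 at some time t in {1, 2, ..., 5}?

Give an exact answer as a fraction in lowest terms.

Count via complement. Let g(t,s) = #length-t paths at position s with S_1..S_t all ≠ 2.
g(t,s) = g(t-1,s-1) + g(t-1,s+1) for s ≠ 2; g(t,2) = 0.
t=0: g(0,0)=1
t=1: g(1,-1)=1 g(1,1)=1
t=2: g(2,-2)=1 g(2,0)=2
t=3: g(3,-3)=1 g(3,-1)=3 g(3,1)=2
t=4: g(4,-4)=1 g(4,-2)=4 g(4,0)=5
t=5: g(5,-5)=1 g(5,-3)=5 g(5,-1)=9 g(5,1)=5
Paths never hitting 2: Σ_s g(5,s) = 20
Paths hitting 2: 2^5 - 20 = 12
P = 12/32 = 3/8

Answer: 3/8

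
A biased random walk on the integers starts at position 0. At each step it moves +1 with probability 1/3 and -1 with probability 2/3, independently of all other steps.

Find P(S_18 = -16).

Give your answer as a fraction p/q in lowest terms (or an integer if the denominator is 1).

Answer: 262144/43046721

Derivation:
To reach position -16 after 18 steps: need 1 step of +1 and 17 steps of -1.
Number of such sequences: C(18,1) = 18
Each has probability (1/3)^1 · (2/3)^17 = 131072/387420489
P = 18 · 131072/387420489 = 262144/43046721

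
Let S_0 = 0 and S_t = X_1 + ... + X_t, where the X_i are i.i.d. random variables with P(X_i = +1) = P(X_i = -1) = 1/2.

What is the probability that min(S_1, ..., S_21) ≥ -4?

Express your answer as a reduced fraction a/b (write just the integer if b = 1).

Answer: 748391/1048576

Derivation:
Let f(t,s) = #length-t paths at position s with S_1..S_t all ≥ -4.
f(t,s) = f(t-1,s-1) + f(t-1,s+1) for s ≥ -4; f(t,s) = 0 for s < -4.
t=0: f(0,0)=1
t=1: f(1,-1)=1 f(1,1)=1
t=2: f(2,-2)=1 f(2,0)=2 f(2,2)=1
t=3: f(3,-3)=1 f(3,-1)=3 f(3,1)=3 f(3,3)=1
t=4: f(4,-4)=1 f(4,-2)=4 f(4,0)=6 f(4,2)=4 f(4,4)=1
t=5: f(5,-3)=5 f(5,-1)=10 f(5,1)=10 f(5,3)=5 f(5,5)=1
t=6: f(6,-4)=5 f(6,-2)=15 f(6,0)=20 f(6,2)=15 f(6,4)=6 f(6,6)=1
t=7: f(7,-3)=20 f(7,-1)=35 f(7,1)=35 f(7,3)=21 f(7,5)=7 f(7,7)=1
t=8: f(8,-4)=20 f(8,-2)=55 f(8,0)=70 f(8,2)=56 f(8,4)=28 f(8,6)=8 f(8,8)=1
t=9: f(9,-3)=75 f(9,-1)=125 f(9,1)=126 f(9,3)=84 f(9,5)=36 f(9,7)=9 f(9,9)=1
t=10: f(10,-4)=75 f(10,-2)=200 f(10,0)=251 f(10,2)=210 f(10,4)=120 f(10,6)=45 f(10,8)=10 f(10,10)=1
t=11: f(11,-3)=275 f(11,-1)=451 f(11,1)=461 f(11,3)=330 f(11,5)=165 f(11,7)=55 f(11,9)=11 f(11,11)=1
t=12: f(12,-4)=275 f(12,-2)=726 f(12,0)=912 f(12,2)=791 f(12,4)=495 f(12,6)=220 f(12,8)=66 f(12,10)=12 f(12,12)=1
t=13: f(13,-3)=1001 f(13,-1)=1638 f(13,1)=1703 f(13,3)=1286 f(13,5)=715 f(13,7)=286 f(13,9)=78 f(13,11)=13 f(13,13)=1
t=14: f(14,-4)=1001 f(14,-2)=2639 f(14,0)=3341 f(14,2)=2989 f(14,4)=2001 f(14,6)=1001 f(14,8)=364 f(14,10)=91 f(14,12)=14 f(14,14)=1
t=15: f(15,-3)=3640 f(15,-1)=5980 f(15,1)=6330 f(15,3)=4990 f(15,5)=3002 f(15,7)=1365 f(15,9)=455 f(15,11)=105 f(15,13)=15 f(15,15)=1
t=16: f(16,-4)=3640 f(16,-2)=9620 f(16,0)=12310 f(16,2)=11320 f(16,4)=7992 f(16,6)=4367 f(16,8)=1820 f(16,10)=560 f(16,12)=120 f(16,14)=16 f(16,16)=1
t=17: f(17,-3)=13260 f(17,-1)=21930 f(17,1)=23630 f(17,3)=19312 f(17,5)=12359 f(17,7)=6187 f(17,9)=2380 f(17,11)=680 f(17,13)=136 f(17,15)=17 f(17,17)=1
t=18: f(18,-4)=13260 f(18,-2)=35190 f(18,0)=45560 f(18,2)=42942 f(18,4)=31671 f(18,6)=18546 f(18,8)=8567 f(18,10)=3060 f(18,12)=816 f(18,14)=153 f(18,16)=18 f(18,18)=1
t=19: f(19,-3)=48450 f(19,-1)=80750 f(19,1)=88502 f(19,3)=74613 f(19,5)=50217 f(19,7)=27113 f(19,9)=11627 f(19,11)=3876 f(19,13)=969 f(19,15)=171 f(19,17)=19 f(19,19)=1
t=20: f(20,-4)=48450 f(20,-2)=129200 f(20,0)=169252 f(20,2)=163115 f(20,4)=124830 f(20,6)=77330 f(20,8)=38740 f(20,10)=15503 f(20,12)=4845 f(20,14)=1140 f(20,16)=190 f(20,18)=20 f(20,20)=1
t=21: f(21,-3)=177650 f(21,-1)=298452 f(21,1)=332367 f(21,3)=287945 f(21,5)=202160 f(21,7)=116070 f(21,9)=54243 f(21,11)=20348 f(21,13)=5985 f(21,15)=1330 f(21,17)=210 f(21,19)=21 f(21,21)=1
Σ_s f(21,s) = 1496782
P = 1496782/2097152 = 748391/1048576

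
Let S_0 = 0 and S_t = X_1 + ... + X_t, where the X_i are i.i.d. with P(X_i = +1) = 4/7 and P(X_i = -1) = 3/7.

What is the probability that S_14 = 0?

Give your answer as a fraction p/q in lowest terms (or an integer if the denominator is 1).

To be at 0 after 14 steps: need exactly 7 steps of +1 and 7 of -1.
Number of such sequences: C(14,7) = 3432
Each has probability (4/7)^7 · (3/7)^7 = 35831808/678223072849
P = 3432 · 35831808/678223072849 = 122974765056/678223072849

Answer: 122974765056/678223072849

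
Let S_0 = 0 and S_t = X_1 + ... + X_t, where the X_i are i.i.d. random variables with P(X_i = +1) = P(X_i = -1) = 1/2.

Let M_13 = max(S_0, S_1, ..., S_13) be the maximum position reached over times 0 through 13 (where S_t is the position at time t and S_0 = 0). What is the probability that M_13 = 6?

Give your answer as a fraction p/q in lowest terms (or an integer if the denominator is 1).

Answer: 143/4096

Derivation:
Let M_13 = max(S_0,...,S_13). Use the reflection principle: for j ≥ 1, #{paths with M_13 ≥ j} = #{S_13 ≥ j} + #{S_13 ≥ j+1}.
By reflection, #{M_13 ≥ 6} = #{S_13 ≥ 6} + #{S_13 ≥ 7} = 378 + 378 = 756.
#{M_13 ≥ 7} = #{S_13 ≥ 7} + #{S_13 ≥ 8} = 378 + 92 = 470.
#{M_13 = 6} = 756 - 470 = 286.
P(M_13 = 6) = 286/8192 = 143/4096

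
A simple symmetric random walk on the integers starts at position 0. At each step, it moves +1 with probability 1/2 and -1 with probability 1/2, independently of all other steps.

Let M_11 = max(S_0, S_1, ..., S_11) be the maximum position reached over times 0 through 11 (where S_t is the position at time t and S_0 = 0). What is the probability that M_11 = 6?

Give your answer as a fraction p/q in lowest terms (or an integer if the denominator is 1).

Let M_11 = max(S_0,...,S_11). Use the reflection principle: for j ≥ 1, #{paths with M_11 ≥ j} = #{S_11 ≥ j} + #{S_11 ≥ j+1}.
By reflection, #{M_11 ≥ 6} = #{S_11 ≥ 6} + #{S_11 ≥ 7} = 67 + 67 = 134.
#{M_11 ≥ 7} = #{S_11 ≥ 7} + #{S_11 ≥ 8} = 67 + 12 = 79.
#{M_11 = 6} = 134 - 79 = 55.
P(M_11 = 6) = 55/2048 = 55/2048

Answer: 55/2048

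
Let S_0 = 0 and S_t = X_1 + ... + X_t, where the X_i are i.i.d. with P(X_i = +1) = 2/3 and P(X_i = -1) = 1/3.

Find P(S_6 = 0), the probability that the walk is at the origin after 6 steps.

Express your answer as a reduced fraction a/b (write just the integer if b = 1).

Answer: 160/729

Derivation:
To be at 0 after 6 steps: need exactly 3 steps of +1 and 3 of -1.
Number of such sequences: C(6,3) = 20
Each has probability (2/3)^3 · (1/3)^3 = 8/729
P = 20 · 8/729 = 160/729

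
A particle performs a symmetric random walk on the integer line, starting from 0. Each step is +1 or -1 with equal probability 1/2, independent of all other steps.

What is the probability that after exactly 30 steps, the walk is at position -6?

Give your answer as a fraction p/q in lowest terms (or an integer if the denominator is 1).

To reach position -6 after 30 steps: need 12 steps of +1 and 18 of -1.
Favorable paths: C(30,12) = 86493225
Total paths: 2^30 = 1073741824
P = 86493225/1073741824 = 86493225/1073741824

Answer: 86493225/1073741824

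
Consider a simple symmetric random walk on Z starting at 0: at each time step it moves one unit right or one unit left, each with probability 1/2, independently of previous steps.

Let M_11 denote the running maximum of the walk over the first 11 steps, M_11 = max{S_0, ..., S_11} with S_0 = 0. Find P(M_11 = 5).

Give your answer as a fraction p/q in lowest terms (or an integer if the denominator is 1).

Answer: 165/2048

Derivation:
Let M_11 = max(S_0,...,S_11). Use the reflection principle: for j ≥ 1, #{paths with M_11 ≥ j} = #{S_11 ≥ j} + #{S_11 ≥ j+1}.
By reflection, #{M_11 ≥ 5} = #{S_11 ≥ 5} + #{S_11 ≥ 6} = 232 + 67 = 299.
#{M_11 ≥ 6} = #{S_11 ≥ 6} + #{S_11 ≥ 7} = 67 + 67 = 134.
#{M_11 = 5} = 299 - 134 = 165.
P(M_11 = 5) = 165/2048 = 165/2048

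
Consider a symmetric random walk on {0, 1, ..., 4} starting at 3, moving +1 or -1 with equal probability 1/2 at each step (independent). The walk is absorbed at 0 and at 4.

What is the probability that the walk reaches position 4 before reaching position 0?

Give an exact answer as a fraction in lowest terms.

Answer: 3/4

Derivation:
Symmetric walk (p = 1/2): the harmonic-function argument gives P(hit 4 before 0 | start at 3) = a/N.
P = 3/4 = 3/4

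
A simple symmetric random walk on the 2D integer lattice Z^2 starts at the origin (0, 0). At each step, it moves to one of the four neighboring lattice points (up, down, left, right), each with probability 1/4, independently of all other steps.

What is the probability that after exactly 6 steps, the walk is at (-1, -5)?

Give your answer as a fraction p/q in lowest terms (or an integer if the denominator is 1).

Answer: 3/2048

Derivation:
Let h be the number of horizontal steps (so 6-h are vertical). To end at (-1,-5) need (h-1)/2 right-steps and ((6-h)-5)/2 up-steps.
Sum over h with 1 ≤ h ≤ 1, h ≡ 1 (mod 2), 6-h ≡ 1 (mod 2):
h=1: C(6,1)·C(1,0)·C(5,0) = 6·1·1 = 6
Total favorable: 6
Total paths: 4^6 = 4096
P = 6/4096 = 3/2048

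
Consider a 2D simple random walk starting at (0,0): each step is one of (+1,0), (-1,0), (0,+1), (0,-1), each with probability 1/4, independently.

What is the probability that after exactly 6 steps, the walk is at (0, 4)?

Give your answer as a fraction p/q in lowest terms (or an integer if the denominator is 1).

Let h be the number of horizontal steps (so 6-h are vertical). To end at (0,4) need (h+0)/2 right-steps and ((6-h)+4)/2 up-steps.
Sum over h with 0 ≤ h ≤ 2, h ≡ 0 (mod 2), 6-h ≡ 0 (mod 2):
h=0: C(6,0)·C(0,0)·C(6,5) = 1·1·6 = 6
h=2: C(6,2)·C(2,1)·C(4,4) = 15·2·1 = 30
Total favorable: 36
Total paths: 4^6 = 4096
P = 36/4096 = 9/1024

Answer: 9/1024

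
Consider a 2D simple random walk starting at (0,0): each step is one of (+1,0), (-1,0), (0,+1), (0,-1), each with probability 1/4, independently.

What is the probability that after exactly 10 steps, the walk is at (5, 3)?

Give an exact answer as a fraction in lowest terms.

Answer: 525/262144

Derivation:
Let h be the number of horizontal steps (so 10-h are vertical). To end at (5,3) need (h+5)/2 right-steps and ((10-h)+3)/2 up-steps.
Sum over h with 5 ≤ h ≤ 7, h ≡ 1 (mod 2), 10-h ≡ 1 (mod 2):
h=5: C(10,5)·C(5,5)·C(5,4) = 252·1·5 = 1260
h=7: C(10,7)·C(7,6)·C(3,3) = 120·7·1 = 840
Total favorable: 2100
Total paths: 4^10 = 1048576
P = 2100/1048576 = 525/262144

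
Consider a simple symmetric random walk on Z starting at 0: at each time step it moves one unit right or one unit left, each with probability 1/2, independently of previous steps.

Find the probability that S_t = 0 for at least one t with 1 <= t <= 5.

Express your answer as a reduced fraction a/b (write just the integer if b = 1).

Answer: 5/8

Derivation:
Count via complement. Let g(t,s) = #length-t paths at position s with S_1..S_t all ≠ 0.
g(t,s) = g(t-1,s-1) + g(t-1,s+1) for s ≠ 0; g(t,0) = 0.
t=0: g(0,0)=1
t=1: g(1,-1)=1 g(1,1)=1
t=2: g(2,-2)=1 g(2,2)=1
t=3: g(3,-3)=1 g(3,-1)=1 g(3,1)=1 g(3,3)=1
t=4: g(4,-4)=1 g(4,-2)=2 g(4,2)=2 g(4,4)=1
t=5: g(5,-5)=1 g(5,-3)=3 g(5,-1)=2 g(5,1)=2 g(5,3)=3 g(5,5)=1
Paths never hitting 0: Σ_s g(5,s) = 12
Paths hitting 0: 2^5 - 12 = 20
P = 20/32 = 5/8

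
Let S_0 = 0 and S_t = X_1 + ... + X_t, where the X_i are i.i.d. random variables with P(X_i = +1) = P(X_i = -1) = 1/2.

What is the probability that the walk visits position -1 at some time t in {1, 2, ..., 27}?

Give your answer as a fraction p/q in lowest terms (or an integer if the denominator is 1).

Count via complement. Let g(t,s) = #length-t paths at position s with S_1..S_t all ≠ -1.
g(t,s) = g(t-1,s-1) + g(t-1,s+1) for s ≠ -1; g(t,-1) = 0.
t=0: g(0,0)=1
t=1: g(1,1)=1
t=2: g(2,0)=1 g(2,2)=1
t=3: g(3,1)=2 g(3,3)=1
t=4: g(4,0)=2 g(4,2)=3 g(4,4)=1
t=5: g(5,1)=5 g(5,3)=4 g(5,5)=1
t=6: g(6,0)=5 g(6,2)=9 g(6,4)=5 g(6,6)=1
t=7: g(7,1)=14 g(7,3)=14 g(7,5)=6 g(7,7)=1
t=8: g(8,0)=14 g(8,2)=28 g(8,4)=20 g(8,6)=7 g(8,8)=1
t=9: g(9,1)=42 g(9,3)=48 g(9,5)=27 g(9,7)=8 g(9,9)=1
t=10: g(10,0)=42 g(10,2)=90 g(10,4)=75 g(10,6)=35 g(10,8)=9 g(10,10)=1
t=11: g(11,1)=132 g(11,3)=165 g(11,5)=110 g(11,7)=44 g(11,9)=10 g(11,11)=1
t=12: g(12,0)=132 g(12,2)=297 g(12,4)=275 g(12,6)=154 g(12,8)=54 g(12,10)=11 g(12,12)=1
t=13: g(13,1)=429 g(13,3)=572 g(13,5)=429 g(13,7)=208 g(13,9)=65 g(13,11)=12 g(13,13)=1
t=14: g(14,0)=429 g(14,2)=1001 g(14,4)=1001 g(14,6)=637 g(14,8)=273 g(14,10)=77 g(14,12)=13 g(14,14)=1
t=15: g(15,1)=1430 g(15,3)=2002 g(15,5)=1638 g(15,7)=910 g(15,9)=350 g(15,11)=90 g(15,13)=14 g(15,15)=1
t=16: g(16,0)=1430 g(16,2)=3432 g(16,4)=3640 g(16,6)=2548 g(16,8)=1260 g(16,10)=440 g(16,12)=104 g(16,14)=15 g(16,16)=1
t=17: g(17,1)=4862 g(17,3)=7072 g(17,5)=6188 g(17,7)=3808 g(17,9)=1700 g(17,11)=544 g(17,13)=119 g(17,15)=16 g(17,17)=1
t=18: g(18,0)=4862 g(18,2)=11934 g(18,4)=13260 g(18,6)=9996 g(18,8)=5508 g(18,10)=2244 g(18,12)=663 g(18,14)=135 g(18,16)=17 g(18,18)=1
t=19: g(19,1)=16796 g(19,3)=25194 g(19,5)=23256 g(19,7)=15504 g(19,9)=7752 g(19,11)=2907 g(19,13)=798 g(19,15)=152 g(19,17)=18 g(19,19)=1
t=20: g(20,0)=16796 g(20,2)=41990 g(20,4)=48450 g(20,6)=38760 g(20,8)=23256 g(20,10)=10659 g(20,12)=3705 g(20,14)=950 g(20,16)=170 g(20,18)=19 g(20,20)=1
t=21: g(21,1)=58786 g(21,3)=90440 g(21,5)=87210 g(21,7)=62016 g(21,9)=33915 g(21,11)=14364 g(21,13)=4655 g(21,15)=1120 g(21,17)=189 g(21,19)=20 g(21,21)=1
t=22: g(22,0)=58786 g(22,2)=149226 g(22,4)=177650 g(22,6)=149226 g(22,8)=95931 g(22,10)=48279 g(22,12)=19019 g(22,14)=5775 g(22,16)=1309 g(22,18)=209 g(22,20)=21 g(22,22)=1
t=23: g(23,1)=208012 g(23,3)=326876 g(23,5)=326876 g(23,7)=245157 g(23,9)=144210 g(23,11)=67298 g(23,13)=24794 g(23,15)=7084 g(23,17)=1518 g(23,19)=230 g(23,21)=22 g(23,23)=1
t=24: g(24,0)=208012 g(24,2)=534888 g(24,4)=653752 g(24,6)=572033 g(24,8)=389367 g(24,10)=211508 g(24,12)=92092 g(24,14)=31878 g(24,16)=8602 g(24,18)=1748 g(24,20)=252 g(24,22)=23 g(24,24)=1
t=25: g(25,1)=742900 g(25,3)=1188640 g(25,5)=1225785 g(25,7)=961400 g(25,9)=600875 g(25,11)=303600 g(25,13)=123970 g(25,15)=40480 g(25,17)=10350 g(25,19)=2000 g(25,21)=275 g(25,23)=24 g(25,25)=1
t=26: g(26,0)=742900 g(26,2)=1931540 g(26,4)=2414425 g(26,6)=2187185 g(26,8)=1562275 g(26,10)=904475 g(26,12)=427570 g(26,14)=164450 g(26,16)=50830 g(26,18)=12350 g(26,20)=2275 g(26,22)=299 g(26,24)=25 g(26,26)=1
t=27: g(27,1)=2674440 g(27,3)=4345965 g(27,5)=4601610 g(27,7)=3749460 g(27,9)=2466750 g(27,11)=1332045 g(27,13)=592020 g(27,15)=215280 g(27,17)=63180 g(27,19)=14625 g(27,21)=2574 g(27,23)=324 g(27,25)=26 g(27,27)=1
Paths never hitting -1: Σ_s g(27,s) = 20058300
Paths hitting -1: 2^27 - 20058300 = 114159428
P = 114159428/134217728 = 28539857/33554432

Answer: 28539857/33554432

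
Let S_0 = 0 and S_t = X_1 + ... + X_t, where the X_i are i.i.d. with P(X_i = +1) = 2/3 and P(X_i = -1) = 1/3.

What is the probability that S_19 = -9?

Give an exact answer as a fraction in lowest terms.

To reach position -9 after 19 steps: need 5 steps of +1 and 14 steps of -1.
Number of such sequences: C(19,5) = 11628
Each has probability (2/3)^5 · (1/3)^14 = 32/1162261467
P = 11628 · 32/1162261467 = 41344/129140163

Answer: 41344/129140163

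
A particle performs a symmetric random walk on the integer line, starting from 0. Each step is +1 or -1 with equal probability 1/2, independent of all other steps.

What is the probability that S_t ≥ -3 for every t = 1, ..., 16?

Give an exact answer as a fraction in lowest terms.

Let f(t,s) = #length-t paths at position s with S_1..S_t all ≥ -3.
f(t,s) = f(t-1,s-1) + f(t-1,s+1) for s ≥ -3; f(t,s) = 0 for s < -3.
t=0: f(0,0)=1
t=1: f(1,-1)=1 f(1,1)=1
t=2: f(2,-2)=1 f(2,0)=2 f(2,2)=1
t=3: f(3,-3)=1 f(3,-1)=3 f(3,1)=3 f(3,3)=1
t=4: f(4,-2)=4 f(4,0)=6 f(4,2)=4 f(4,4)=1
t=5: f(5,-3)=4 f(5,-1)=10 f(5,1)=10 f(5,3)=5 f(5,5)=1
t=6: f(6,-2)=14 f(6,0)=20 f(6,2)=15 f(6,4)=6 f(6,6)=1
t=7: f(7,-3)=14 f(7,-1)=34 f(7,1)=35 f(7,3)=21 f(7,5)=7 f(7,7)=1
t=8: f(8,-2)=48 f(8,0)=69 f(8,2)=56 f(8,4)=28 f(8,6)=8 f(8,8)=1
t=9: f(9,-3)=48 f(9,-1)=117 f(9,1)=125 f(9,3)=84 f(9,5)=36 f(9,7)=9 f(9,9)=1
t=10: f(10,-2)=165 f(10,0)=242 f(10,2)=209 f(10,4)=120 f(10,6)=45 f(10,8)=10 f(10,10)=1
t=11: f(11,-3)=165 f(11,-1)=407 f(11,1)=451 f(11,3)=329 f(11,5)=165 f(11,7)=55 f(11,9)=11 f(11,11)=1
t=12: f(12,-2)=572 f(12,0)=858 f(12,2)=780 f(12,4)=494 f(12,6)=220 f(12,8)=66 f(12,10)=12 f(12,12)=1
t=13: f(13,-3)=572 f(13,-1)=1430 f(13,1)=1638 f(13,3)=1274 f(13,5)=714 f(13,7)=286 f(13,9)=78 f(13,11)=13 f(13,13)=1
t=14: f(14,-2)=2002 f(14,0)=3068 f(14,2)=2912 f(14,4)=1988 f(14,6)=1000 f(14,8)=364 f(14,10)=91 f(14,12)=14 f(14,14)=1
t=15: f(15,-3)=2002 f(15,-1)=5070 f(15,1)=5980 f(15,3)=4900 f(15,5)=2988 f(15,7)=1364 f(15,9)=455 f(15,11)=105 f(15,13)=15 f(15,15)=1
t=16: f(16,-2)=7072 f(16,0)=11050 f(16,2)=10880 f(16,4)=7888 f(16,6)=4352 f(16,8)=1819 f(16,10)=560 f(16,12)=120 f(16,14)=16 f(16,16)=1
Σ_s f(16,s) = 43758
P = 43758/65536 = 21879/32768

Answer: 21879/32768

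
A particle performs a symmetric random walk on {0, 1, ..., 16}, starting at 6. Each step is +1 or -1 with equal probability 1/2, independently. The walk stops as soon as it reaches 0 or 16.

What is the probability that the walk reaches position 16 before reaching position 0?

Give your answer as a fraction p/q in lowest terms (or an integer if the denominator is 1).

Answer: 3/8

Derivation:
Symmetric walk (p = 1/2): the harmonic-function argument gives P(hit 16 before 0 | start at 6) = a/N.
P = 6/16 = 3/8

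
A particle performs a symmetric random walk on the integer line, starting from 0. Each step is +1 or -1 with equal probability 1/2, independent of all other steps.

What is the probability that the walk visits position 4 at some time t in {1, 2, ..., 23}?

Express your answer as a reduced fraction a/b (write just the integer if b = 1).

Count via complement. Let g(t,s) = #length-t paths at position s with S_1..S_t all ≠ 4.
g(t,s) = g(t-1,s-1) + g(t-1,s+1) for s ≠ 4; g(t,4) = 0.
t=0: g(0,0)=1
t=1: g(1,-1)=1 g(1,1)=1
t=2: g(2,-2)=1 g(2,0)=2 g(2,2)=1
t=3: g(3,-3)=1 g(3,-1)=3 g(3,1)=3 g(3,3)=1
t=4: g(4,-4)=1 g(4,-2)=4 g(4,0)=6 g(4,2)=4
t=5: g(5,-5)=1 g(5,-3)=5 g(5,-1)=10 g(5,1)=10 g(5,3)=4
t=6: g(6,-6)=1 g(6,-4)=6 g(6,-2)=15 g(6,0)=20 g(6,2)=14
t=7: g(7,-7)=1 g(7,-5)=7 g(7,-3)=21 g(7,-1)=35 g(7,1)=34 g(7,3)=14
t=8: g(8,-8)=1 g(8,-6)=8 g(8,-4)=28 g(8,-2)=56 g(8,0)=69 g(8,2)=48
t=9: g(9,-9)=1 g(9,-7)=9 g(9,-5)=36 g(9,-3)=84 g(9,-1)=125 g(9,1)=117 g(9,3)=48
t=10: g(10,-10)=1 g(10,-8)=10 g(10,-6)=45 g(10,-4)=120 g(10,-2)=209 g(10,0)=242 g(10,2)=165
t=11: g(11,-11)=1 g(11,-9)=11 g(11,-7)=55 g(11,-5)=165 g(11,-3)=329 g(11,-1)=451 g(11,1)=407 g(11,3)=165
t=12: g(12,-12)=1 g(12,-10)=12 g(12,-8)=66 g(12,-6)=220 g(12,-4)=494 g(12,-2)=780 g(12,0)=858 g(12,2)=572
t=13: g(13,-13)=1 g(13,-11)=13 g(13,-9)=78 g(13,-7)=286 g(13,-5)=714 g(13,-3)=1274 g(13,-1)=1638 g(13,1)=1430 g(13,3)=572
t=14: g(14,-14)=1 g(14,-12)=14 g(14,-10)=91 g(14,-8)=364 g(14,-6)=1000 g(14,-4)=1988 g(14,-2)=2912 g(14,0)=3068 g(14,2)=2002
t=15: g(15,-15)=1 g(15,-13)=15 g(15,-11)=105 g(15,-9)=455 g(15,-7)=1364 g(15,-5)=2988 g(15,-3)=4900 g(15,-1)=5980 g(15,1)=5070 g(15,3)=2002
t=16: g(16,-16)=1 g(16,-14)=16 g(16,-12)=120 g(16,-10)=560 g(16,-8)=1819 g(16,-6)=4352 g(16,-4)=7888 g(16,-2)=10880 g(16,0)=11050 g(16,2)=7072
t=17: g(17,-17)=1 g(17,-15)=17 g(17,-13)=136 g(17,-11)=680 g(17,-9)=2379 g(17,-7)=6171 g(17,-5)=12240 g(17,-3)=18768 g(17,-1)=21930 g(17,1)=18122 g(17,3)=7072
t=18: g(18,-18)=1 g(18,-16)=18 g(18,-14)=153 g(18,-12)=816 g(18,-10)=3059 g(18,-8)=8550 g(18,-6)=18411 g(18,-4)=31008 g(18,-2)=40698 g(18,0)=40052 g(18,2)=25194
t=19: g(19,-19)=1 g(19,-17)=19 g(19,-15)=171 g(19,-13)=969 g(19,-11)=3875 g(19,-9)=11609 g(19,-7)=26961 g(19,-5)=49419 g(19,-3)=71706 g(19,-1)=80750 g(19,1)=65246 g(19,3)=25194
t=20: g(20,-20)=1 g(20,-18)=20 g(20,-16)=190 g(20,-14)=1140 g(20,-12)=4844 g(20,-10)=15484 g(20,-8)=38570 g(20,-6)=76380 g(20,-4)=121125 g(20,-2)=152456 g(20,0)=145996 g(20,2)=90440
t=21: g(21,-21)=1 g(21,-19)=21 g(21,-17)=210 g(21,-15)=1330 g(21,-13)=5984 g(21,-11)=20328 g(21,-9)=54054 g(21,-7)=114950 g(21,-5)=197505 g(21,-3)=273581 g(21,-1)=298452 g(21,1)=236436 g(21,3)=90440
t=22: g(22,-22)=1 g(22,-20)=22 g(22,-18)=231 g(22,-16)=1540 g(22,-14)=7314 g(22,-12)=26312 g(22,-10)=74382 g(22,-8)=169004 g(22,-6)=312455 g(22,-4)=471086 g(22,-2)=572033 g(22,0)=534888 g(22,2)=326876
t=23: g(23,-23)=1 g(23,-21)=23 g(23,-19)=253 g(23,-17)=1771 g(23,-15)=8854 g(23,-13)=33626 g(23,-11)=100694 g(23,-9)=243386 g(23,-7)=481459 g(23,-5)=783541 g(23,-3)=1043119 g(23,-1)=1106921 g(23,1)=861764 g(23,3)=326876
Paths never hitting 4: Σ_s g(23,s) = 4992288
Paths hitting 4: 2^23 - 4992288 = 3396320
P = 3396320/8388608 = 106135/262144

Answer: 106135/262144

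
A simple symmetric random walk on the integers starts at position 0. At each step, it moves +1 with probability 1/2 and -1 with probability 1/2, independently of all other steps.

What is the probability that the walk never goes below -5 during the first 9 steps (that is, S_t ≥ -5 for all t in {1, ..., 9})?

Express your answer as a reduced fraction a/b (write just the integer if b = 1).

Answer: 123/128

Derivation:
Let f(t,s) = #length-t paths at position s with S_1..S_t all ≥ -5.
f(t,s) = f(t-1,s-1) + f(t-1,s+1) for s ≥ -5; f(t,s) = 0 for s < -5.
t=0: f(0,0)=1
t=1: f(1,-1)=1 f(1,1)=1
t=2: f(2,-2)=1 f(2,0)=2 f(2,2)=1
t=3: f(3,-3)=1 f(3,-1)=3 f(3,1)=3 f(3,3)=1
t=4: f(4,-4)=1 f(4,-2)=4 f(4,0)=6 f(4,2)=4 f(4,4)=1
t=5: f(5,-5)=1 f(5,-3)=5 f(5,-1)=10 f(5,1)=10 f(5,3)=5 f(5,5)=1
t=6: f(6,-4)=6 f(6,-2)=15 f(6,0)=20 f(6,2)=15 f(6,4)=6 f(6,6)=1
t=7: f(7,-5)=6 f(7,-3)=21 f(7,-1)=35 f(7,1)=35 f(7,3)=21 f(7,5)=7 f(7,7)=1
t=8: f(8,-4)=27 f(8,-2)=56 f(8,0)=70 f(8,2)=56 f(8,4)=28 f(8,6)=8 f(8,8)=1
t=9: f(9,-5)=27 f(9,-3)=83 f(9,-1)=126 f(9,1)=126 f(9,3)=84 f(9,5)=36 f(9,7)=9 f(9,9)=1
Σ_s f(9,s) = 492
P = 492/512 = 123/128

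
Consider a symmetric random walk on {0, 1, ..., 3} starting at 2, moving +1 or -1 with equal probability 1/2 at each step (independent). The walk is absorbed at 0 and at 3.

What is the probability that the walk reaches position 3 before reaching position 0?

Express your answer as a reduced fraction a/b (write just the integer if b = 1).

Answer: 2/3

Derivation:
Symmetric walk (p = 1/2): the harmonic-function argument gives P(hit 3 before 0 | start at 2) = a/N.
P = 2/3 = 2/3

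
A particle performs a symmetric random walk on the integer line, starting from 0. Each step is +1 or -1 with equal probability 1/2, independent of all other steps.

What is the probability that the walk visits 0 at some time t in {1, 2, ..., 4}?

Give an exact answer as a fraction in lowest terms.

Count via complement. Let g(t,s) = #length-t paths at position s with S_1..S_t all ≠ 0.
g(t,s) = g(t-1,s-1) + g(t-1,s+1) for s ≠ 0; g(t,0) = 0.
t=0: g(0,0)=1
t=1: g(1,-1)=1 g(1,1)=1
t=2: g(2,-2)=1 g(2,2)=1
t=3: g(3,-3)=1 g(3,-1)=1 g(3,1)=1 g(3,3)=1
t=4: g(4,-4)=1 g(4,-2)=2 g(4,2)=2 g(4,4)=1
Paths never hitting 0: Σ_s g(4,s) = 6
Paths hitting 0: 2^4 - 6 = 10
P = 10/16 = 5/8

Answer: 5/8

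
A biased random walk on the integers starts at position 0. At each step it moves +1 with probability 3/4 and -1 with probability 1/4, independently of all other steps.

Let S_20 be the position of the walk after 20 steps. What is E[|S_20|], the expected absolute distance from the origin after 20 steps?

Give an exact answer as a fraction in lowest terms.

S_20 takes values m ≡ 0 (mod 2) with |m| ≤ 20; P(S_20=m) = C(20,(20+m)/2) · (3/4)^((20+m)/2) · (1/4)^((20-m)/2).
Distribution: P(S=-20)=1/1099511627776, P(S=-18)=15/274877906944, P(S=-16)=855/549755813888, P(S=-14)=7695/274877906944, P(S=-12)=392445/1099511627776, P(S=-10)=235467/68719476736, P(S=-8)=3532005/137438953472, P(S=-6)=10596015/68719476736, P(S=-4)=413244585/549755813888, P(S=-2)=413244585/137438953472, P(S=0)=2727414261/274877906944, P(S=2)=3719201265/137438953472, P(S=4)=33472811385/549755813888, P(S=6)=7724494935/68719476736, P(S=8)=23173484805/137438953472, P(S=10)=13904090883/68719476736, P(S=12)=208561363245/1099511627776, P(S=14)=36804946455/274877906944, P(S=16)=36804946455/549755813888, P(S=18)=5811307335/274877906944, P(S=20)=3486784401/1099511627776
E[|S_20|] = Σ_m |m|·P(S_20=m) = 688595264765/68719476736

Answer: 688595264765/68719476736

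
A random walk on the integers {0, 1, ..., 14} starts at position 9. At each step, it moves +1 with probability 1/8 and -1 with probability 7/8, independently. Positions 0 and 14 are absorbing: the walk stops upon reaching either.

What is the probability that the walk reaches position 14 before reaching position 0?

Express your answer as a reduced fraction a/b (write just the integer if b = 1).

Answer: 6725601/113037178808

Derivation:
Biased walk: p = 1/8, q = 7/8, r = q/p = 7
Gambler's ruin: P(hit 14 before 0 | start at 9) = (1 - r^a)/(1 - r^N)
r^9 = 40353607; r^14 = 678223072849
P = (1 - 40353607) / (1 - 678223072849) = -40353606 / -678223072848 = 6725601/113037178808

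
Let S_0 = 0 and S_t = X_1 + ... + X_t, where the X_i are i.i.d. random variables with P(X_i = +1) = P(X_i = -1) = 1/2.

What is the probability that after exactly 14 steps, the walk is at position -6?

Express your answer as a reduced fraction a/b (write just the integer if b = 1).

To reach position -6 after 14 steps: need 4 steps of +1 and 10 of -1.
Favorable paths: C(14,4) = 1001
Total paths: 2^14 = 16384
P = 1001/16384 = 1001/16384

Answer: 1001/16384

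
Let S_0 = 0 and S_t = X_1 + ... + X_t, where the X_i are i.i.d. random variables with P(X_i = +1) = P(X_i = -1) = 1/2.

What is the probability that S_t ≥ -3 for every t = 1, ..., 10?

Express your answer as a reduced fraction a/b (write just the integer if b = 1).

Answer: 99/128

Derivation:
Let f(t,s) = #length-t paths at position s with S_1..S_t all ≥ -3.
f(t,s) = f(t-1,s-1) + f(t-1,s+1) for s ≥ -3; f(t,s) = 0 for s < -3.
t=0: f(0,0)=1
t=1: f(1,-1)=1 f(1,1)=1
t=2: f(2,-2)=1 f(2,0)=2 f(2,2)=1
t=3: f(3,-3)=1 f(3,-1)=3 f(3,1)=3 f(3,3)=1
t=4: f(4,-2)=4 f(4,0)=6 f(4,2)=4 f(4,4)=1
t=5: f(5,-3)=4 f(5,-1)=10 f(5,1)=10 f(5,3)=5 f(5,5)=1
t=6: f(6,-2)=14 f(6,0)=20 f(6,2)=15 f(6,4)=6 f(6,6)=1
t=7: f(7,-3)=14 f(7,-1)=34 f(7,1)=35 f(7,3)=21 f(7,5)=7 f(7,7)=1
t=8: f(8,-2)=48 f(8,0)=69 f(8,2)=56 f(8,4)=28 f(8,6)=8 f(8,8)=1
t=9: f(9,-3)=48 f(9,-1)=117 f(9,1)=125 f(9,3)=84 f(9,5)=36 f(9,7)=9 f(9,9)=1
t=10: f(10,-2)=165 f(10,0)=242 f(10,2)=209 f(10,4)=120 f(10,6)=45 f(10,8)=10 f(10,10)=1
Σ_s f(10,s) = 792
P = 792/1024 = 99/128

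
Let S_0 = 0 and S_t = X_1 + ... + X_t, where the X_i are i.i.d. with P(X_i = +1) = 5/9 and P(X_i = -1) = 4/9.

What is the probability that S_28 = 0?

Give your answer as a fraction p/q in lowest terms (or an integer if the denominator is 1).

Answer: 2434334720000000000000000/19383245667680019896796723

Derivation:
To be at 0 after 28 steps: need exactly 14 steps of +1 and 14 of -1.
Number of such sequences: C(28,14) = 40116600
Each has probability (5/9)^14 · (4/9)^14 = 1638400000000000000/523347633027360537213511521
P = 40116600 · 1638400000000000000/523347633027360537213511521 = 2434334720000000000000000/19383245667680019896796723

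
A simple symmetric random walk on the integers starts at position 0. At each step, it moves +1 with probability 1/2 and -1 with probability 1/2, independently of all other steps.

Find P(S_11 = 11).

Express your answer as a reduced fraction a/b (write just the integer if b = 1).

To reach position 11 after 11 steps: need 11 steps of +1 and 0 of -1.
Favorable paths: C(11,11) = 1
Total paths: 2^11 = 2048
P = 1/2048 = 1/2048

Answer: 1/2048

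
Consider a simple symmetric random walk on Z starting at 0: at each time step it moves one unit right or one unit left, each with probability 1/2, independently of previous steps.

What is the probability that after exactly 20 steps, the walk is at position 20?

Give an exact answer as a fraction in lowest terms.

To reach position 20 after 20 steps: need 20 steps of +1 and 0 of -1.
Favorable paths: C(20,20) = 1
Total paths: 2^20 = 1048576
P = 1/1048576 = 1/1048576

Answer: 1/1048576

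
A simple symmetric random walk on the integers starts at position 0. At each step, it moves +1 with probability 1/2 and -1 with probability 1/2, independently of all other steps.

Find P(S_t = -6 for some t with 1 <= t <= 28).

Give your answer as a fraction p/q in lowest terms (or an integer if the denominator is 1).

Count via complement. Let g(t,s) = #length-t paths at position s with S_1..S_t all ≠ -6.
g(t,s) = g(t-1,s-1) + g(t-1,s+1) for s ≠ -6; g(t,-6) = 0.
t=0: g(0,0)=1
t=1: g(1,-1)=1 g(1,1)=1
t=2: g(2,-2)=1 g(2,0)=2 g(2,2)=1
t=3: g(3,-3)=1 g(3,-1)=3 g(3,1)=3 g(3,3)=1
t=4: g(4,-4)=1 g(4,-2)=4 g(4,0)=6 g(4,2)=4 g(4,4)=1
t=5: g(5,-5)=1 g(5,-3)=5 g(5,-1)=10 g(5,1)=10 g(5,3)=5 g(5,5)=1
t=6: g(6,-4)=6 g(6,-2)=15 g(6,0)=20 g(6,2)=15 g(6,4)=6 g(6,6)=1
t=7: g(7,-5)=6 g(7,-3)=21 g(7,-1)=35 g(7,1)=35 g(7,3)=21 g(7,5)=7 g(7,7)=1
t=8: g(8,-4)=27 g(8,-2)=56 g(8,0)=70 g(8,2)=56 g(8,4)=28 g(8,6)=8 g(8,8)=1
t=9: g(9,-5)=27 g(9,-3)=83 g(9,-1)=126 g(9,1)=126 g(9,3)=84 g(9,5)=36 g(9,7)=9 g(9,9)=1
t=10: g(10,-4)=110 g(10,-2)=209 g(10,0)=252 g(10,2)=210 g(10,4)=120 g(10,6)=45 g(10,8)=10 g(10,10)=1
t=11: g(11,-5)=110 g(11,-3)=319 g(11,-1)=461 g(11,1)=462 g(11,3)=330 g(11,5)=165 g(11,7)=55 g(11,9)=11 g(11,11)=1
t=12: g(12,-4)=429 g(12,-2)=780 g(12,0)=923 g(12,2)=792 g(12,4)=495 g(12,6)=220 g(12,8)=66 g(12,10)=12 g(12,12)=1
t=13: g(13,-5)=429 g(13,-3)=1209 g(13,-1)=1703 g(13,1)=1715 g(13,3)=1287 g(13,5)=715 g(13,7)=286 g(13,9)=78 g(13,11)=13 g(13,13)=1
t=14: g(14,-4)=1638 g(14,-2)=2912 g(14,0)=3418 g(14,2)=3002 g(14,4)=2002 g(14,6)=1001 g(14,8)=364 g(14,10)=91 g(14,12)=14 g(14,14)=1
t=15: g(15,-5)=1638 g(15,-3)=4550 g(15,-1)=6330 g(15,1)=6420 g(15,3)=5004 g(15,5)=3003 g(15,7)=1365 g(15,9)=455 g(15,11)=105 g(15,13)=15 g(15,15)=1
t=16: g(16,-4)=6188 g(16,-2)=10880 g(16,0)=12750 g(16,2)=11424 g(16,4)=8007 g(16,6)=4368 g(16,8)=1820 g(16,10)=560 g(16,12)=120 g(16,14)=16 g(16,16)=1
t=17: g(17,-5)=6188 g(17,-3)=17068 g(17,-1)=23630 g(17,1)=24174 g(17,3)=19431 g(17,5)=12375 g(17,7)=6188 g(17,9)=2380 g(17,11)=680 g(17,13)=136 g(17,15)=17 g(17,17)=1
t=18: g(18,-4)=23256 g(18,-2)=40698 g(18,0)=47804 g(18,2)=43605 g(18,4)=31806 g(18,6)=18563 g(18,8)=8568 g(18,10)=3060 g(18,12)=816 g(18,14)=153 g(18,16)=18 g(18,18)=1
t=19: g(19,-5)=23256 g(19,-3)=63954 g(19,-1)=88502 g(19,1)=91409 g(19,3)=75411 g(19,5)=50369 g(19,7)=27131 g(19,9)=11628 g(19,11)=3876 g(19,13)=969 g(19,15)=171 g(19,17)=19 g(19,19)=1
t=20: g(20,-4)=87210 g(20,-2)=152456 g(20,0)=179911 g(20,2)=166820 g(20,4)=125780 g(20,6)=77500 g(20,8)=38759 g(20,10)=15504 g(20,12)=4845 g(20,14)=1140 g(20,16)=190 g(20,18)=20 g(20,20)=1
t=21: g(21,-5)=87210 g(21,-3)=239666 g(21,-1)=332367 g(21,1)=346731 g(21,3)=292600 g(21,5)=203280 g(21,7)=116259 g(21,9)=54263 g(21,11)=20349 g(21,13)=5985 g(21,15)=1330 g(21,17)=210 g(21,19)=21 g(21,21)=1
t=22: g(22,-4)=326876 g(22,-2)=572033 g(22,0)=679098 g(22,2)=639331 g(22,4)=495880 g(22,6)=319539 g(22,8)=170522 g(22,10)=74612 g(22,12)=26334 g(22,14)=7315 g(22,16)=1540 g(22,18)=231 g(22,20)=22 g(22,22)=1
t=23: g(23,-5)=326876 g(23,-3)=898909 g(23,-1)=1251131 g(23,1)=1318429 g(23,3)=1135211 g(23,5)=815419 g(23,7)=490061 g(23,9)=245134 g(23,11)=100946 g(23,13)=33649 g(23,15)=8855 g(23,17)=1771 g(23,19)=253 g(23,21)=23 g(23,23)=1
t=24: g(24,-4)=1225785 g(24,-2)=2150040 g(24,0)=2569560 g(24,2)=2453640 g(24,4)=1950630 g(24,6)=1305480 g(24,8)=735195 g(24,10)=346080 g(24,12)=134595 g(24,14)=42504 g(24,16)=10626 g(24,18)=2024 g(24,20)=276 g(24,22)=24 g(24,24)=1
t=25: g(25,-5)=1225785 g(25,-3)=3375825 g(25,-1)=4719600 g(25,1)=5023200 g(25,3)=4404270 g(25,5)=3256110 g(25,7)=2040675 g(25,9)=1081275 g(25,11)=480675 g(25,13)=177099 g(25,15)=53130 g(25,17)=12650 g(25,19)=2300 g(25,21)=300 g(25,23)=25 g(25,25)=1
t=26: g(26,-4)=4601610 g(26,-2)=8095425 g(26,0)=9742800 g(26,2)=9427470 g(26,4)=7660380 g(26,6)=5296785 g(26,8)=3121950 g(26,10)=1561950 g(26,12)=657774 g(26,14)=230229 g(26,16)=65780 g(26,18)=14950 g(26,20)=2600 g(26,22)=325 g(26,24)=26 g(26,26)=1
t=27: g(27,-5)=4601610 g(27,-3)=12697035 g(27,-1)=17838225 g(27,1)=19170270 g(27,3)=17087850 g(27,5)=12957165 g(27,7)=8418735 g(27,9)=4683900 g(27,11)=2219724 g(27,13)=888003 g(27,15)=296009 g(27,17)=80730 g(27,19)=17550 g(27,21)=2925 g(27,23)=351 g(27,25)=27 g(27,27)=1
t=28: g(28,-4)=17298645 g(28,-2)=30535260 g(28,0)=37008495 g(28,2)=36258120 g(28,4)=30045015 g(28,6)=21375900 g(28,8)=13102635 g(28,10)=6903624 g(28,12)=3107727 g(28,14)=1184012 g(28,16)=376739 g(28,18)=98280 g(28,20)=20475 g(28,22)=3276 g(28,24)=378 g(28,26)=28 g(28,28)=1
Paths never hitting -6: Σ_s g(28,s) = 197318610
Paths hitting -6: 2^28 - 197318610 = 71116846
P = 71116846/268435456 = 35558423/134217728

Answer: 35558423/134217728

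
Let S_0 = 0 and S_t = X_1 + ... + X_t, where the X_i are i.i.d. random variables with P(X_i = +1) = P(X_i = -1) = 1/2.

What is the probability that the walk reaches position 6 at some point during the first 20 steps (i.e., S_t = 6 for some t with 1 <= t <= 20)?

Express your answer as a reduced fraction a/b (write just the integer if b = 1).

Answer: 24805/131072

Derivation:
Count via complement. Let g(t,s) = #length-t paths at position s with S_1..S_t all ≠ 6.
g(t,s) = g(t-1,s-1) + g(t-1,s+1) for s ≠ 6; g(t,6) = 0.
t=0: g(0,0)=1
t=1: g(1,-1)=1 g(1,1)=1
t=2: g(2,-2)=1 g(2,0)=2 g(2,2)=1
t=3: g(3,-3)=1 g(3,-1)=3 g(3,1)=3 g(3,3)=1
t=4: g(4,-4)=1 g(4,-2)=4 g(4,0)=6 g(4,2)=4 g(4,4)=1
t=5: g(5,-5)=1 g(5,-3)=5 g(5,-1)=10 g(5,1)=10 g(5,3)=5 g(5,5)=1
t=6: g(6,-6)=1 g(6,-4)=6 g(6,-2)=15 g(6,0)=20 g(6,2)=15 g(6,4)=6
t=7: g(7,-7)=1 g(7,-5)=7 g(7,-3)=21 g(7,-1)=35 g(7,1)=35 g(7,3)=21 g(7,5)=6
t=8: g(8,-8)=1 g(8,-6)=8 g(8,-4)=28 g(8,-2)=56 g(8,0)=70 g(8,2)=56 g(8,4)=27
t=9: g(9,-9)=1 g(9,-7)=9 g(9,-5)=36 g(9,-3)=84 g(9,-1)=126 g(9,1)=126 g(9,3)=83 g(9,5)=27
t=10: g(10,-10)=1 g(10,-8)=10 g(10,-6)=45 g(10,-4)=120 g(10,-2)=210 g(10,0)=252 g(10,2)=209 g(10,4)=110
t=11: g(11,-11)=1 g(11,-9)=11 g(11,-7)=55 g(11,-5)=165 g(11,-3)=330 g(11,-1)=462 g(11,1)=461 g(11,3)=319 g(11,5)=110
t=12: g(12,-12)=1 g(12,-10)=12 g(12,-8)=66 g(12,-6)=220 g(12,-4)=495 g(12,-2)=792 g(12,0)=923 g(12,2)=780 g(12,4)=429
t=13: g(13,-13)=1 g(13,-11)=13 g(13,-9)=78 g(13,-7)=286 g(13,-5)=715 g(13,-3)=1287 g(13,-1)=1715 g(13,1)=1703 g(13,3)=1209 g(13,5)=429
t=14: g(14,-14)=1 g(14,-12)=14 g(14,-10)=91 g(14,-8)=364 g(14,-6)=1001 g(14,-4)=2002 g(14,-2)=3002 g(14,0)=3418 g(14,2)=2912 g(14,4)=1638
t=15: g(15,-15)=1 g(15,-13)=15 g(15,-11)=105 g(15,-9)=455 g(15,-7)=1365 g(15,-5)=3003 g(15,-3)=5004 g(15,-1)=6420 g(15,1)=6330 g(15,3)=4550 g(15,5)=1638
t=16: g(16,-16)=1 g(16,-14)=16 g(16,-12)=120 g(16,-10)=560 g(16,-8)=1820 g(16,-6)=4368 g(16,-4)=8007 g(16,-2)=11424 g(16,0)=12750 g(16,2)=10880 g(16,4)=6188
t=17: g(17,-17)=1 g(17,-15)=17 g(17,-13)=136 g(17,-11)=680 g(17,-9)=2380 g(17,-7)=6188 g(17,-5)=12375 g(17,-3)=19431 g(17,-1)=24174 g(17,1)=23630 g(17,3)=17068 g(17,5)=6188
t=18: g(18,-18)=1 g(18,-16)=18 g(18,-14)=153 g(18,-12)=816 g(18,-10)=3060 g(18,-8)=8568 g(18,-6)=18563 g(18,-4)=31806 g(18,-2)=43605 g(18,0)=47804 g(18,2)=40698 g(18,4)=23256
t=19: g(19,-19)=1 g(19,-17)=19 g(19,-15)=171 g(19,-13)=969 g(19,-11)=3876 g(19,-9)=11628 g(19,-7)=27131 g(19,-5)=50369 g(19,-3)=75411 g(19,-1)=91409 g(19,1)=88502 g(19,3)=63954 g(19,5)=23256
t=20: g(20,-20)=1 g(20,-18)=20 g(20,-16)=190 g(20,-14)=1140 g(20,-12)=4845 g(20,-10)=15504 g(20,-8)=38759 g(20,-6)=77500 g(20,-4)=125780 g(20,-2)=166820 g(20,0)=179911 g(20,2)=152456 g(20,4)=87210
Paths never hitting 6: Σ_s g(20,s) = 850136
Paths hitting 6: 2^20 - 850136 = 198440
P = 198440/1048576 = 24805/131072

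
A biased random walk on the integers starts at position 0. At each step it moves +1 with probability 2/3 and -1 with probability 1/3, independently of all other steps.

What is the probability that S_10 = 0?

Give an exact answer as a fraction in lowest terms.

Answer: 896/6561

Derivation:
To be at 0 after 10 steps: need exactly 5 steps of +1 and 5 of -1.
Number of such sequences: C(10,5) = 252
Each has probability (2/3)^5 · (1/3)^5 = 32/59049
P = 252 · 32/59049 = 896/6561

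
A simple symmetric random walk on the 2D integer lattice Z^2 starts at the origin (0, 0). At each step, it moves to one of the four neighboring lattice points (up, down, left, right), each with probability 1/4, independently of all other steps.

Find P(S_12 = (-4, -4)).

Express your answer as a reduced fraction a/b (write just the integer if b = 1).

Answer: 7623/2097152

Derivation:
Let h be the number of horizontal steps (so 12-h are vertical). To end at (-4,-4) need (h-4)/2 right-steps and ((12-h)-4)/2 up-steps.
Sum over h with 4 ≤ h ≤ 8, h ≡ 0 (mod 2), 12-h ≡ 0 (mod 2):
h=4: C(12,4)·C(4,0)·C(8,2) = 495·1·28 = 13860
h=6: C(12,6)·C(6,1)·C(6,1) = 924·6·6 = 33264
h=8: C(12,8)·C(8,2)·C(4,0) = 495·28·1 = 13860
Total favorable: 60984
Total paths: 4^12 = 16777216
P = 60984/16777216 = 7623/2097152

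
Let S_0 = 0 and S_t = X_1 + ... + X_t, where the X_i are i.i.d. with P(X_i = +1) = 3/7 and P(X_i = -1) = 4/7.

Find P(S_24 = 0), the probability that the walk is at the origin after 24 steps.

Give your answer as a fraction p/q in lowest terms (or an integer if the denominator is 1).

To be at 0 after 24 steps: need exactly 12 steps of +1 and 12 of -1.
Number of such sequences: C(24,12) = 2704156
Each has probability (3/7)^12 · (4/7)^12 = 8916100448256/191581231380566414401
P = 2704156 · 8916100448256/191581231380566414401 = 3444360931964878848/27368747340080916343

Answer: 3444360931964878848/27368747340080916343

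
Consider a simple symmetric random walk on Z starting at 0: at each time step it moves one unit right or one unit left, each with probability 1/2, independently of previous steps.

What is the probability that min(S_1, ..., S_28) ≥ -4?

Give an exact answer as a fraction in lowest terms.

Answer: 87922215/134217728

Derivation:
Let f(t,s) = #length-t paths at position s with S_1..S_t all ≥ -4.
f(t,s) = f(t-1,s-1) + f(t-1,s+1) for s ≥ -4; f(t,s) = 0 for s < -4.
t=0: f(0,0)=1
t=1: f(1,-1)=1 f(1,1)=1
t=2: f(2,-2)=1 f(2,0)=2 f(2,2)=1
t=3: f(3,-3)=1 f(3,-1)=3 f(3,1)=3 f(3,3)=1
t=4: f(4,-4)=1 f(4,-2)=4 f(4,0)=6 f(4,2)=4 f(4,4)=1
t=5: f(5,-3)=5 f(5,-1)=10 f(5,1)=10 f(5,3)=5 f(5,5)=1
t=6: f(6,-4)=5 f(6,-2)=15 f(6,0)=20 f(6,2)=15 f(6,4)=6 f(6,6)=1
t=7: f(7,-3)=20 f(7,-1)=35 f(7,1)=35 f(7,3)=21 f(7,5)=7 f(7,7)=1
t=8: f(8,-4)=20 f(8,-2)=55 f(8,0)=70 f(8,2)=56 f(8,4)=28 f(8,6)=8 f(8,8)=1
t=9: f(9,-3)=75 f(9,-1)=125 f(9,1)=126 f(9,3)=84 f(9,5)=36 f(9,7)=9 f(9,9)=1
t=10: f(10,-4)=75 f(10,-2)=200 f(10,0)=251 f(10,2)=210 f(10,4)=120 f(10,6)=45 f(10,8)=10 f(10,10)=1
t=11: f(11,-3)=275 f(11,-1)=451 f(11,1)=461 f(11,3)=330 f(11,5)=165 f(11,7)=55 f(11,9)=11 f(11,11)=1
t=12: f(12,-4)=275 f(12,-2)=726 f(12,0)=912 f(12,2)=791 f(12,4)=495 f(12,6)=220 f(12,8)=66 f(12,10)=12 f(12,12)=1
t=13: f(13,-3)=1001 f(13,-1)=1638 f(13,1)=1703 f(13,3)=1286 f(13,5)=715 f(13,7)=286 f(13,9)=78 f(13,11)=13 f(13,13)=1
t=14: f(14,-4)=1001 f(14,-2)=2639 f(14,0)=3341 f(14,2)=2989 f(14,4)=2001 f(14,6)=1001 f(14,8)=364 f(14,10)=91 f(14,12)=14 f(14,14)=1
t=15: f(15,-3)=3640 f(15,-1)=5980 f(15,1)=6330 f(15,3)=4990 f(15,5)=3002 f(15,7)=1365 f(15,9)=455 f(15,11)=105 f(15,13)=15 f(15,15)=1
t=16: f(16,-4)=3640 f(16,-2)=9620 f(16,0)=12310 f(16,2)=11320 f(16,4)=7992 f(16,6)=4367 f(16,8)=1820 f(16,10)=560 f(16,12)=120 f(16,14)=16 f(16,16)=1
t=17: f(17,-3)=13260 f(17,-1)=21930 f(17,1)=23630 f(17,3)=19312 f(17,5)=12359 f(17,7)=6187 f(17,9)=2380 f(17,11)=680 f(17,13)=136 f(17,15)=17 f(17,17)=1
t=18: f(18,-4)=13260 f(18,-2)=35190 f(18,0)=45560 f(18,2)=42942 f(18,4)=31671 f(18,6)=18546 f(18,8)=8567 f(18,10)=3060 f(18,12)=816 f(18,14)=153 f(18,16)=18 f(18,18)=1
t=19: f(19,-3)=48450 f(19,-1)=80750 f(19,1)=88502 f(19,3)=74613 f(19,5)=50217 f(19,7)=27113 f(19,9)=11627 f(19,11)=3876 f(19,13)=969 f(19,15)=171 f(19,17)=19 f(19,19)=1
t=20: f(20,-4)=48450 f(20,-2)=129200 f(20,0)=169252 f(20,2)=163115 f(20,4)=124830 f(20,6)=77330 f(20,8)=38740 f(20,10)=15503 f(20,12)=4845 f(20,14)=1140 f(20,16)=190 f(20,18)=20 f(20,20)=1
t=21: f(21,-3)=177650 f(21,-1)=298452 f(21,1)=332367 f(21,3)=287945 f(21,5)=202160 f(21,7)=116070 f(21,9)=54243 f(21,11)=20348 f(21,13)=5985 f(21,15)=1330 f(21,17)=210 f(21,19)=21 f(21,21)=1
t=22: f(22,-4)=177650 f(22,-2)=476102 f(22,0)=630819 f(22,2)=620312 f(22,4)=490105 f(22,6)=318230 f(22,8)=170313 f(22,10)=74591 f(22,12)=26333 f(22,14)=7315 f(22,16)=1540 f(22,18)=231 f(22,20)=22 f(22,22)=1
t=23: f(23,-3)=653752 f(23,-1)=1106921 f(23,1)=1251131 f(23,3)=1110417 f(23,5)=808335 f(23,7)=488543 f(23,9)=244904 f(23,11)=100924 f(23,13)=33648 f(23,15)=8855 f(23,17)=1771 f(23,19)=253 f(23,21)=23 f(23,23)=1
t=24: f(24,-4)=653752 f(24,-2)=1760673 f(24,0)=2358052 f(24,2)=2361548 f(24,4)=1918752 f(24,6)=1296878 f(24,8)=733447 f(24,10)=345828 f(24,12)=134572 f(24,14)=42503 f(24,16)=10626 f(24,18)=2024 f(24,20)=276 f(24,22)=24 f(24,24)=1
t=25: f(25,-3)=2414425 f(25,-1)=4118725 f(25,1)=4719600 f(25,3)=4280300 f(25,5)=3215630 f(25,7)=2030325 f(25,9)=1079275 f(25,11)=480400 f(25,13)=177075 f(25,15)=53129 f(25,17)=12650 f(25,19)=2300 f(25,21)=300 f(25,23)=25 f(25,25)=1
t=26: f(26,-4)=2414425 f(26,-2)=6533150 f(26,0)=8838325 f(26,2)=8999900 f(26,4)=7495930 f(26,6)=5245955 f(26,8)=3109600 f(26,10)=1559675 f(26,12)=657475 f(26,14)=230204 f(26,16)=65779 f(26,18)=14950 f(26,20)=2600 f(26,22)=325 f(26,24)=26 f(26,26)=1
t=27: f(27,-3)=8947575 f(27,-1)=15371475 f(27,1)=17838225 f(27,3)=16495830 f(27,5)=12741885 f(27,7)=8355555 f(27,9)=4669275 f(27,11)=2217150 f(27,13)=887679 f(27,15)=295983 f(27,17)=80729 f(27,19)=17550 f(27,21)=2925 f(27,23)=351 f(27,25)=27 f(27,27)=1
t=28: f(28,-4)=8947575 f(28,-2)=24319050 f(28,0)=33209700 f(28,2)=34334055 f(28,4)=29237715 f(28,6)=21097440 f(28,8)=13024830 f(28,10)=6886425 f(28,12)=3104829 f(28,14)=1183662 f(28,16)=376712 f(28,18)=98279 f(28,20)=20475 f(28,22)=3276 f(28,24)=378 f(28,26)=28 f(28,28)=1
Σ_s f(28,s) = 175844430
P = 175844430/268435456 = 87922215/134217728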